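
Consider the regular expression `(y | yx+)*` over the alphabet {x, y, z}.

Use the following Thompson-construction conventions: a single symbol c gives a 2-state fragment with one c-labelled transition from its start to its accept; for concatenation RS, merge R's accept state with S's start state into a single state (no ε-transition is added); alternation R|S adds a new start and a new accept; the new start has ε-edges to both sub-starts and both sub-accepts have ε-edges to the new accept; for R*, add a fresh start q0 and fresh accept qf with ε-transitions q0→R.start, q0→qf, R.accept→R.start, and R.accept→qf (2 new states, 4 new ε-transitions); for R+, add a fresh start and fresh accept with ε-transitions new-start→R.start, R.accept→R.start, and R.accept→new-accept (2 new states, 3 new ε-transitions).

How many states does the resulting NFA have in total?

11

Building bottom-up:
Each of the 3 symbol leaves contributes a 2-state fragment.
  x+ — 4 states
  yx+ — 5 states
  y | yx+ — 9 states
  (y | yx+)* — 11 states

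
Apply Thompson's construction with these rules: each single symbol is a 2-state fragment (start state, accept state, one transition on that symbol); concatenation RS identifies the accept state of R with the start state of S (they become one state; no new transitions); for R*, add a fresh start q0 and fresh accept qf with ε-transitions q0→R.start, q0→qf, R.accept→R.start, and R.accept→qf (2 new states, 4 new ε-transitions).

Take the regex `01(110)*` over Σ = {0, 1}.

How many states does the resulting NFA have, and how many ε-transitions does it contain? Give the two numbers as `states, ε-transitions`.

8, 4

Recursing over subexpressions:
Each of the 5 symbol leaves contributes 2 states and 0 ε-transitions.
  110 → 4 states, 0 ε-transitions
  (110)* → 6 states, 4 ε-transitions
  01(110)* → 8 states, 4 ε-transitions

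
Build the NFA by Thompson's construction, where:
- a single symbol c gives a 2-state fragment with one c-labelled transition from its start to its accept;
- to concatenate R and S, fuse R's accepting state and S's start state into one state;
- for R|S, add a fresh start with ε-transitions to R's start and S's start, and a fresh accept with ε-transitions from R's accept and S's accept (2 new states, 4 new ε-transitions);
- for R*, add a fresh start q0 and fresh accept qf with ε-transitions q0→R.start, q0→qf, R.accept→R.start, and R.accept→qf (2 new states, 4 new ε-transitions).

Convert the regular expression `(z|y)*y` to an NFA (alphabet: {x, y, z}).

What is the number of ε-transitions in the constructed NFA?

Recursing over subexpressions:
Each of the 3 symbol leaves contributes 0 ε-transitions.
  z|y : 4 ε-transitions
  (z|y)* : 8 ε-transitions
  (z|y)*y : 8 ε-transitions

8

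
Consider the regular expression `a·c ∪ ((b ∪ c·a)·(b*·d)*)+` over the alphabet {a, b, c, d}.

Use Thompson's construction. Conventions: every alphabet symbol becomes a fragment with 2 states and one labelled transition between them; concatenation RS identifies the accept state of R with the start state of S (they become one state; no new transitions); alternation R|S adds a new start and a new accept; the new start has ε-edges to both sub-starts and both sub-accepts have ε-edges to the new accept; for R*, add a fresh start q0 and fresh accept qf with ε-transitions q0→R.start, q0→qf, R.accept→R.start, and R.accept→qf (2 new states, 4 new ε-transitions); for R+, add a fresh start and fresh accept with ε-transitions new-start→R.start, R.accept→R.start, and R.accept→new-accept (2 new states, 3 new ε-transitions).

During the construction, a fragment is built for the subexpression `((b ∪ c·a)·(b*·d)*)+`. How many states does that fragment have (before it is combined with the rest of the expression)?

Fragment for `((b ∪ c·a)·(b*·d)*)+`:
Each of the 5 symbol leaves contributes a 2-state fragment.
  c·a → 3 states
  b ∪ c·a → 7 states
  b* → 4 states
  b*·d → 5 states
  (b*·d)* → 7 states
  (b ∪ c·a)·(b*·d)* → 13 states
  ((b ∪ c·a)·(b*·d)*)+ → 15 states

15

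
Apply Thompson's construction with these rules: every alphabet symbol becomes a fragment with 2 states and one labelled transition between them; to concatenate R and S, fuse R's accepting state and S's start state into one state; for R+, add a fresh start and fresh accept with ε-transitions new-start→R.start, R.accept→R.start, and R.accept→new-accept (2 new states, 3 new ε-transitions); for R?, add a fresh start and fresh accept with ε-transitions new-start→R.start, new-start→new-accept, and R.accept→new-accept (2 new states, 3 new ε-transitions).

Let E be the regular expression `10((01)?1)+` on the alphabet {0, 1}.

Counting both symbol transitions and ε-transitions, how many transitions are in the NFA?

11

Bottom-up over the parse tree:
Each of the 5 symbol leaves contributes 1 transition (1 symbol, 0 ε).
  01 → 2 transitions (2 symbol, 0 ε)
  (01)? → 5 transitions (2 symbol, 3 ε)
  (01)?1 → 6 transitions (3 symbol, 3 ε)
  ((01)?1)+ → 9 transitions (3 symbol, 6 ε)
  10((01)?1)+ → 11 transitions (5 symbol, 6 ε)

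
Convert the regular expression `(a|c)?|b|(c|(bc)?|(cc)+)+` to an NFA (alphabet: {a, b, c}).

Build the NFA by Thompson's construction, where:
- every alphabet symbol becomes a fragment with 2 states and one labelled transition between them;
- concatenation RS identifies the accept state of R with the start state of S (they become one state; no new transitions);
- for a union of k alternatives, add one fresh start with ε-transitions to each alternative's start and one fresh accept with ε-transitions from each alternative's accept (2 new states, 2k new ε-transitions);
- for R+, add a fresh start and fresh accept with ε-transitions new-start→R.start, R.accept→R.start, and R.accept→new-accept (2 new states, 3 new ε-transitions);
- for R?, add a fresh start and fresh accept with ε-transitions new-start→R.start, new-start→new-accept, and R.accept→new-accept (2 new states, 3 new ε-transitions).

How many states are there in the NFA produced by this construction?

28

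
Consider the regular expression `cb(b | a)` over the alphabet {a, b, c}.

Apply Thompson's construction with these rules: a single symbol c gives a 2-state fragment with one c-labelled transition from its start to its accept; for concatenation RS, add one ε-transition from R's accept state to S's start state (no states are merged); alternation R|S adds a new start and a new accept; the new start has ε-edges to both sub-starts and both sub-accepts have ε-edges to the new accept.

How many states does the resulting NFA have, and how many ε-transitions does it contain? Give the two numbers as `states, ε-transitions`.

10, 6

Bottom-up over the parse tree:
Each of the 4 symbol leaves contributes 2 states and 0 ε-transitions.
  b | a → 6 states, 4 ε-transitions
  cb(b | a) → 10 states, 6 ε-transitions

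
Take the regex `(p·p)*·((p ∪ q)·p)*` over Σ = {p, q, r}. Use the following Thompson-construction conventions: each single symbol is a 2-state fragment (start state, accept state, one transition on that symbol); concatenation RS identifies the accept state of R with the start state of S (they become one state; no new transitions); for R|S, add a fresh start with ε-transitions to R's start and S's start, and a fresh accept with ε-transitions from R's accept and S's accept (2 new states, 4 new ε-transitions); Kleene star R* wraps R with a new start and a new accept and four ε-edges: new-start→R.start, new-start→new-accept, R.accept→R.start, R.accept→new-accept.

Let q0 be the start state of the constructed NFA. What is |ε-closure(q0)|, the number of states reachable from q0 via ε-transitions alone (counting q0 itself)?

Let C(F) = |ε-closure(F.start)| within fragment F, and note whether F accepts ε. Symbol fragments have C = 1 and do not accept ε. Then:
  p·p : |ε-closure| equals the left operand's closure size = 1 (its accept is not ε-reachable, so the closure stops there)
  (p·p)* : |ε-closure| = 1 (new start) + 1 (body) + 1 (new accept) = 3
  p ∪ q : |ε-closure| = 1 + 1 + 1 = 3 (the new accept is not ε-reachable since no branch accepts ε)
  (p ∪ q)·p : same as the first factor's closure: |ε-closure| = 3
  ((p ∪ q)·p)* : new start has ε-edges to the inner start and to the new accept, so |ε-closure| = 2 + 3 = 5
  (p·p)*·((p ∪ q)·p)* : |ε-closure| = 3 + (5−1) = 7 (closure spills across the concat boundary because the left factor accepts ε)

7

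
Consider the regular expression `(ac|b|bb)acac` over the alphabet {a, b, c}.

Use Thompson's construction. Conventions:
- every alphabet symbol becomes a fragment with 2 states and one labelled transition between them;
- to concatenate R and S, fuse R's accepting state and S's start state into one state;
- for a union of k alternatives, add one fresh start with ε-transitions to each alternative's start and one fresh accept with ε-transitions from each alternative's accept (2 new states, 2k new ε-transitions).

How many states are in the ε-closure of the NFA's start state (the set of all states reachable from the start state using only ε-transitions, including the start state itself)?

4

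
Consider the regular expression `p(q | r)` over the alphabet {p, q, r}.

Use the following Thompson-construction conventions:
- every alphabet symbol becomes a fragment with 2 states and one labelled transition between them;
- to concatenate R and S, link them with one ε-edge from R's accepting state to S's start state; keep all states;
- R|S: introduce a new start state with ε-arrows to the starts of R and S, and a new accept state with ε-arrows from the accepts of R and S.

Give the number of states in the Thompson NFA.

8

Bottom-up over the parse tree:
Each of the 3 symbol leaves contributes a 2-state fragment.
  q | r = 6 states
  p(q | r) = 8 states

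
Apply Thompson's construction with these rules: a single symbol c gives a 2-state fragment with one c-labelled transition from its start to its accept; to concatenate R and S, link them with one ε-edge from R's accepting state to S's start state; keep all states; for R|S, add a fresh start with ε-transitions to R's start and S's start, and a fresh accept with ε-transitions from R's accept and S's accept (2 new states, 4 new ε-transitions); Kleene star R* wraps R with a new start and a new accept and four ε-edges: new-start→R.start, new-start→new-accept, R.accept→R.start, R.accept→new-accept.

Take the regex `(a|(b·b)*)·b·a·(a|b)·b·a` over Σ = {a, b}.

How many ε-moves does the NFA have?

18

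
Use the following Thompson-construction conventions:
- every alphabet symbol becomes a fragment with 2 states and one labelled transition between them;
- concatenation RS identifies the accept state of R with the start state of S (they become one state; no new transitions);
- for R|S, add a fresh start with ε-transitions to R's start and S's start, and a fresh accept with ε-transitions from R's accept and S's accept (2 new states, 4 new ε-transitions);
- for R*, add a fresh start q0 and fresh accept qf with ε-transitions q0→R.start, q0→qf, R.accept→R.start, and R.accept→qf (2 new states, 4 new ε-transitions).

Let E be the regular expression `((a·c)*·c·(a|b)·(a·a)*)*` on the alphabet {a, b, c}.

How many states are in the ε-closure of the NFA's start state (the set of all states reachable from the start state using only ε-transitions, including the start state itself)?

5

Compute the ε-closure size of each fragment's start state recursively; a symbol fragment's start has no outgoing ε-edge, so its closure is just itself (size 1).
  a·c → same as the first factor's closure: C = 1
  (a·c)* → C = 1 (new start) + 1 (body) + 1 (new accept) = 3
  a|b → new start ε-reaches every alternative's start; none of them accept ε, so the new accept is not reached: C = 1 + 1 + 1 = 3
  a·a → C equals the left operand's closure size = 1 (its accept is not ε-reachable, so the closure stops there)
  (a·a)* → the star's fresh start ε-reaches both the body's start and the fresh accept: C = 2 + 1 = 3
  (a·c)*·c·(a|b)·(a·a)* → C = 3 + (1−1) = 3 (closure spills across the concat boundary because the left factor accepts ε)
  ((a·c)*·c·(a|b)·(a·a)*)* → new start has ε-edges to the inner start and to the new accept, so C = 2 + 3 = 5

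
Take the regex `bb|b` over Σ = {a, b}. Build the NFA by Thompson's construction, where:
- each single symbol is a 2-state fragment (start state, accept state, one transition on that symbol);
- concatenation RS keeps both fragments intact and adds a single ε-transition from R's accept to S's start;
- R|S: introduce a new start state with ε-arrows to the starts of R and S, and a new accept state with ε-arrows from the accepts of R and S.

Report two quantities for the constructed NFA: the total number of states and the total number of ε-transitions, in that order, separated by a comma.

8, 5

Recursing over subexpressions:
Each of the 3 symbol leaves contributes 2 states and 0 ε-transitions.
  bb → 4 states, 1 ε-transition
  bb|b → 8 states, 5 ε-transitions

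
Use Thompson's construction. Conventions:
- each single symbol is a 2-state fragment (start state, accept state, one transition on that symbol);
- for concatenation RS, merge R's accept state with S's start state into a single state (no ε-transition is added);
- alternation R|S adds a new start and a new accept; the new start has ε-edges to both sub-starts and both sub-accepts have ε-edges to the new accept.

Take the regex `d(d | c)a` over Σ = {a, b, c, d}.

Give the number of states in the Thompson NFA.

By structural recursion:
Each of the 4 symbol leaves contributes a 2-state fragment.
  d | c : 6 states
  d(d | c)a : 8 states

8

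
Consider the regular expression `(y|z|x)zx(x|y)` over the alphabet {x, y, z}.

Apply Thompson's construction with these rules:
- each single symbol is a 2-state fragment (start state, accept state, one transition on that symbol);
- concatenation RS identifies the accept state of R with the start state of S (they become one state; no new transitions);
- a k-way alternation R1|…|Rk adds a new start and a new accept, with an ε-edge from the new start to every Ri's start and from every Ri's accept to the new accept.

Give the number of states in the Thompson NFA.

15

Building bottom-up:
Each of the 7 symbol leaves contributes a 2-state fragment.
  y|z|x = 8 states
  x|y = 6 states
  (y|z|x)zx(x|y) = 15 states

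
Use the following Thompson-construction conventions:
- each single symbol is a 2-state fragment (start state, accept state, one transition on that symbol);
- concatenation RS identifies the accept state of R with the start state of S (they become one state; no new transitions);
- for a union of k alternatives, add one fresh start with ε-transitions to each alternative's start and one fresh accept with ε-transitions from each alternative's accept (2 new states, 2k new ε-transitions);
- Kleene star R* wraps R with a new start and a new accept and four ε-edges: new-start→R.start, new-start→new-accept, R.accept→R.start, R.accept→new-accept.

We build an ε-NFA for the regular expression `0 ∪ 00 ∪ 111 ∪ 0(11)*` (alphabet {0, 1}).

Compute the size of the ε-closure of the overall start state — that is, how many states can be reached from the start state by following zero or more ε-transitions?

5

Let C(F) = |ε-closure(F.start)| within fragment F, and note whether F accepts ε. Symbol fragments have C = 1 and do not accept ε. Then:
  00 — |ε-closure| equals the left operand's closure size = 1 (its accept is not ε-reachable, so the closure stops there)
  111 — |ε-closure| equals the left operand's closure size = 1 (its accept is not ε-reachable, so the closure stops there)
  11 — same as the first factor's closure: |ε-closure| = 1
  (11)* — |ε-closure| = 1 (new start) + 1 (body) + 1 (new accept) = 3
  0(11)* — |ε-closure| equals the left operand's closure size = 1 (its accept is not ε-reachable, so the closure stops there)
  0 ∪ 00 ∪ 111 ∪ 0(11)* — |ε-closure| = 1 + 1 + 1 + 1 + 1 = 5 (the new accept is not ε-reachable since no branch accepts ε)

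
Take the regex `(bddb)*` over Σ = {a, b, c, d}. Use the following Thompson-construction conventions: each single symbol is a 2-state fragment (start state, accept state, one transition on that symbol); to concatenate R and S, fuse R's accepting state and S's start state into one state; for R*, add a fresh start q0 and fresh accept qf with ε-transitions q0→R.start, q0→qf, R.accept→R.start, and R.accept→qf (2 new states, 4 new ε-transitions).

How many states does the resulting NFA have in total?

Building bottom-up:
Each of the 4 symbol leaves contributes a 2-state fragment.
  bddb = 5 states
  (bddb)* = 7 states

7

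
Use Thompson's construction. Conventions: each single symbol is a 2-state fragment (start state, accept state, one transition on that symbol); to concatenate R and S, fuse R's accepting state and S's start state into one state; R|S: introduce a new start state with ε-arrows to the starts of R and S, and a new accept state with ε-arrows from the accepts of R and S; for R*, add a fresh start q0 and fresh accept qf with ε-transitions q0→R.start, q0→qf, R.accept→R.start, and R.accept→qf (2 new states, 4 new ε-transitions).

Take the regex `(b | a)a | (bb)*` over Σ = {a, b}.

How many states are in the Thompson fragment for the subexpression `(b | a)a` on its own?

Fragment for `(b | a)a`:
Each of the 3 symbol leaves contributes a 2-state fragment.
  b | a = 6 states
  (b | a)a = 7 states

7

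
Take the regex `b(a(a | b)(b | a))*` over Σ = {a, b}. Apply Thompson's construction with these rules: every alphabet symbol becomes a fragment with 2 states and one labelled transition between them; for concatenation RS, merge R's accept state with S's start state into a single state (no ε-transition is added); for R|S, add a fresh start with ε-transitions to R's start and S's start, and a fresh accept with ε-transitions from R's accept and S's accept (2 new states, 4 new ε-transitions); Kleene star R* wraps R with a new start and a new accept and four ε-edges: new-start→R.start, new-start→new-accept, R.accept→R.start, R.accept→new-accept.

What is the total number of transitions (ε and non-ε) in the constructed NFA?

18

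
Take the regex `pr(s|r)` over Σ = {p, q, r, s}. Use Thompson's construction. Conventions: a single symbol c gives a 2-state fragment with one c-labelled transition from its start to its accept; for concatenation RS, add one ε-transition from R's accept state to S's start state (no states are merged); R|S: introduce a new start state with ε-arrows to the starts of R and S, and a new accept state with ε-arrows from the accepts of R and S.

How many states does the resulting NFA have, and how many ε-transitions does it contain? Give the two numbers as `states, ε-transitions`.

10, 6

Per subexpression:
Each of the 4 symbol leaves contributes 2 states and 0 ε-transitions.
  s|r → 6 states, 4 ε-transitions
  pr(s|r) → 10 states, 6 ε-transitions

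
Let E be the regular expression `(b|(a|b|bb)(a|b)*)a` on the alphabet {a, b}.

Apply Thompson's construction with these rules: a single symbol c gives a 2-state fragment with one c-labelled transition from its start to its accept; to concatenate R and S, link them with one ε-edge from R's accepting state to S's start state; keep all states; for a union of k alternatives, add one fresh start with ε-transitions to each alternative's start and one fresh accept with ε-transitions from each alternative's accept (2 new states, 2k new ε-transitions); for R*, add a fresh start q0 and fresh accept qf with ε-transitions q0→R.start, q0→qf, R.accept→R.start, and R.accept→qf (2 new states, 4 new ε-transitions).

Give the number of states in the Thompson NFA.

24

Building bottom-up:
Each of the 8 symbol leaves contributes a 2-state fragment.
  bb : 4 states
  a|b|bb : 10 states
  a|b : 6 states
  (a|b)* : 8 states
  (a|b|bb)(a|b)* : 18 states
  b|(a|b|bb)(a|b)* : 22 states
  (b|(a|b|bb)(a|b)*)a : 24 states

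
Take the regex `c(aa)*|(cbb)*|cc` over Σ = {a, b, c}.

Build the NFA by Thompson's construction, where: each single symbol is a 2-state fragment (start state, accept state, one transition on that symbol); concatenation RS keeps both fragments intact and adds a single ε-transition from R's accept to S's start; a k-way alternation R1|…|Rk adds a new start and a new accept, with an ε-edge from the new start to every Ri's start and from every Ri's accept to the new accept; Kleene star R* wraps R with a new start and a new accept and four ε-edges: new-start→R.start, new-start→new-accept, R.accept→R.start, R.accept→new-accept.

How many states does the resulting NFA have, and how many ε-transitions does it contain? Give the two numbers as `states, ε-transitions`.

By structural recursion:
Each of the 8 symbol leaves contributes 2 states and 0 ε-transitions.
  aa — 4 states, 1 ε-transition
  (aa)* — 6 states, 5 ε-transitions
  c(aa)* — 8 states, 6 ε-transitions
  cbb — 6 states, 2 ε-transitions
  (cbb)* — 8 states, 6 ε-transitions
  cc — 4 states, 1 ε-transition
  c(aa)*|(cbb)*|cc — 22 states, 19 ε-transitions

22, 19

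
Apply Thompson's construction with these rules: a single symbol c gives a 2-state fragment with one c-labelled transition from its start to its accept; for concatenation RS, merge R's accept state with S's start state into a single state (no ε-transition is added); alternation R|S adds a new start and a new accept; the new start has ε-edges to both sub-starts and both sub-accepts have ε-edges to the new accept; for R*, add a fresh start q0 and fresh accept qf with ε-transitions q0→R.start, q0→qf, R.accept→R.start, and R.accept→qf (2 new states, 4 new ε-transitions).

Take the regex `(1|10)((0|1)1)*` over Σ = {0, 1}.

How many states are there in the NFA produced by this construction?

15

Recursing over subexpressions:
Each of the 6 symbol leaves contributes a 2-state fragment.
  10 = 3 states
  1|10 = 7 states
  0|1 = 6 states
  (0|1)1 = 7 states
  ((0|1)1)* = 9 states
  (1|10)((0|1)1)* = 15 states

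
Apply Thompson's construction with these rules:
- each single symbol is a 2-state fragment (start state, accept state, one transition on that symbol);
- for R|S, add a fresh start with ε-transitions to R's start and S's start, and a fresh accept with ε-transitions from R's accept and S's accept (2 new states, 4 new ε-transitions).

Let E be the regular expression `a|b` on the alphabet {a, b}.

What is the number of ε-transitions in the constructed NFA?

4

Bottom-up over the parse tree:
Each of the 2 symbol leaves contributes 0 ε-transitions.
  a|b : 4 ε-transitions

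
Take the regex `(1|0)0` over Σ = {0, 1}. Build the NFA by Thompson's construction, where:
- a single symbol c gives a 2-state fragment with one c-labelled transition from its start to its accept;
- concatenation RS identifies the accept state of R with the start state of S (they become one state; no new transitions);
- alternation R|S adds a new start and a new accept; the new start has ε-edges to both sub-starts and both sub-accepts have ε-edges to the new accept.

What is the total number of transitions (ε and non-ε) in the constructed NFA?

7

By structural recursion:
Each of the 3 symbol leaves contributes 1 transition (1 symbol, 0 ε).
  1|0 : 6 transitions (2 symbol, 4 ε)
  (1|0)0 : 7 transitions (3 symbol, 4 ε)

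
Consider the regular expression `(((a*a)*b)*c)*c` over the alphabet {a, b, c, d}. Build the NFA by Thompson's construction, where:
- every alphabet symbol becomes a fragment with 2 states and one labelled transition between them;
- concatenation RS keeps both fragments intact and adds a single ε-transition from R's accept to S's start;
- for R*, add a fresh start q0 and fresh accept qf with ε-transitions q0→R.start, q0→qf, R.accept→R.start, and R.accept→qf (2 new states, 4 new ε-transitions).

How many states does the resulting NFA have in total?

18

Recursing over subexpressions:
Each of the 5 symbol leaves contributes a 2-state fragment.
  a* = 4 states
  a*a = 6 states
  (a*a)* = 8 states
  (a*a)*b = 10 states
  ((a*a)*b)* = 12 states
  ((a*a)*b)*c = 14 states
  (((a*a)*b)*c)* = 16 states
  (((a*a)*b)*c)*c = 18 states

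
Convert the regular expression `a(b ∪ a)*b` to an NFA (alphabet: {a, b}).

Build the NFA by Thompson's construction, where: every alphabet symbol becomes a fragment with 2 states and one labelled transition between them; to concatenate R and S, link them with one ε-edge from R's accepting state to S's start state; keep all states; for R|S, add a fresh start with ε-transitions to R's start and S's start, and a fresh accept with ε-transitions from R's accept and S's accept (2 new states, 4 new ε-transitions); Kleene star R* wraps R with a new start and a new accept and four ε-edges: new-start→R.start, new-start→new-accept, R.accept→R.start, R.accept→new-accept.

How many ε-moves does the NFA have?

By structural recursion:
Each of the 4 symbol leaves contributes 0 ε-transitions.
  b ∪ a — 4 ε-transitions
  (b ∪ a)* — 8 ε-transitions
  a(b ∪ a)*b — 10 ε-transitions

10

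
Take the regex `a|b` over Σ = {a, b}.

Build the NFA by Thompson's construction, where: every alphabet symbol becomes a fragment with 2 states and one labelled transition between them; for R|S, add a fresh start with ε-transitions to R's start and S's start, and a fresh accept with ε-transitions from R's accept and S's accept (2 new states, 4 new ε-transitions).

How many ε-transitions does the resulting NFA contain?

4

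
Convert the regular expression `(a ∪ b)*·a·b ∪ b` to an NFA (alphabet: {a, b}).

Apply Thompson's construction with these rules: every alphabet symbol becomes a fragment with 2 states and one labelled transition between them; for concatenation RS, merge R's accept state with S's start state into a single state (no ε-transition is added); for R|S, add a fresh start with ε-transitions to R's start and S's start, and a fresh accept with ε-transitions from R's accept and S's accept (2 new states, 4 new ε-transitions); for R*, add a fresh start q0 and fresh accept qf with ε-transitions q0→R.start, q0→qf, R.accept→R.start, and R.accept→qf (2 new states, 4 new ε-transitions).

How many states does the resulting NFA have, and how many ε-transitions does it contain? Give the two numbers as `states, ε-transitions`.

14, 12

Building bottom-up:
Each of the 5 symbol leaves contributes 2 states and 0 ε-transitions.
  a ∪ b : 6 states, 4 ε-transitions
  (a ∪ b)* : 8 states, 8 ε-transitions
  (a ∪ b)*·a·b : 10 states, 8 ε-transitions
  (a ∪ b)*·a·b ∪ b : 14 states, 12 ε-transitions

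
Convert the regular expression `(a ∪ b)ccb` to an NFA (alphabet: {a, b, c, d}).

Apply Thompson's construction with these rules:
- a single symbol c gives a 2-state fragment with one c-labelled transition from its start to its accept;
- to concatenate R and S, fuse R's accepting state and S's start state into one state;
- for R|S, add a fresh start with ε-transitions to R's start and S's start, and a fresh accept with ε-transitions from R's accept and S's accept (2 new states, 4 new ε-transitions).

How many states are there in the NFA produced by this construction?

Recursing over subexpressions:
Each of the 5 symbol leaves contributes a 2-state fragment.
  a ∪ b = 6 states
  (a ∪ b)ccb = 9 states

9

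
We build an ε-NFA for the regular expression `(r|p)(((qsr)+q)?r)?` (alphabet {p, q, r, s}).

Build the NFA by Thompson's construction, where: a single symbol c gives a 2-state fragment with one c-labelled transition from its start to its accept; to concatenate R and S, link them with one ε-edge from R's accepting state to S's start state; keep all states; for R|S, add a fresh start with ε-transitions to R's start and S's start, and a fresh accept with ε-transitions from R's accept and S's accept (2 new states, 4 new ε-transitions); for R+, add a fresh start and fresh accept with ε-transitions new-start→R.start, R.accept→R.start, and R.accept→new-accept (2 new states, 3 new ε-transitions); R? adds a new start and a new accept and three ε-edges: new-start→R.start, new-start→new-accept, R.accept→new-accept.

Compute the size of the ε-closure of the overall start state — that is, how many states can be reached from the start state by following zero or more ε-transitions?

Compute the ε-closure size of each fragment's start state recursively; a symbol fragment's start has no outgoing ε-edge, so its closure is just itself (size 1).
  r|p : |closure| = 1 + 1 + 1 = 3 (the new accept is not ε-reachable since no branch accepts ε)
  qsr : |closure| equals the left operand's closure size = 1 (its accept is not ε-reachable, so the closure stops there)
  (qsr)+ : |closure| = 1 + 1 = 2 (the body doesn't accept ε, so the new accept is not reached)
  (qsr)+q : |closure| equals the left operand's closure size = 2 (its accept is not ε-reachable, so the closure stops there)
  ((qsr)+q)? : new start has ε-edges to the inner start and to the new accept, so |closure| = 2 + 2 = 4
  ((qsr)+q)?r : |closure| = 4 + 1 = 5 (closure spills across the concat boundary because the left factor accepts ε)
  (((qsr)+q)?r)? : new start has ε-edges to the inner start and to the new accept, so |closure| = 2 + 5 = 7
  (r|p)(((qsr)+q)?r)? : |closure| equals the left operand's closure size = 3 (its accept is not ε-reachable, so the closure stops there)

3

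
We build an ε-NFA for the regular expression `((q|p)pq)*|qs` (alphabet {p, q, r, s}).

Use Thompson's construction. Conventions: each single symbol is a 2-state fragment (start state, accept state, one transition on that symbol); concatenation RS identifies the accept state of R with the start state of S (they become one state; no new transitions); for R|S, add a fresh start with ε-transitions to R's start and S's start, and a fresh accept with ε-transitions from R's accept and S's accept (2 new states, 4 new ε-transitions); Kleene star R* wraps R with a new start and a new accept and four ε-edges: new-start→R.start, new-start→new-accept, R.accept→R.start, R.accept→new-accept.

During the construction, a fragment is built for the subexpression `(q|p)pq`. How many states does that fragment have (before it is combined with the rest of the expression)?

Fragment for `(q|p)pq`:
Each of the 4 symbol leaves contributes a 2-state fragment.
  q|p — 6 states
  (q|p)pq — 8 states

8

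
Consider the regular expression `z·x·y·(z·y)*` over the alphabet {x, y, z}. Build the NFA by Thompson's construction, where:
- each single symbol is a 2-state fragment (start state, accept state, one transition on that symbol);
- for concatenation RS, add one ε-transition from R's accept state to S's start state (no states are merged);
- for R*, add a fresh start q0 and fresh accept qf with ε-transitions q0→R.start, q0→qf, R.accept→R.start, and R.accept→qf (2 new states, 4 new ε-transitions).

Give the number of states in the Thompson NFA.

Bottom-up over the parse tree:
Each of the 5 symbol leaves contributes a 2-state fragment.
  z·y = 4 states
  (z·y)* = 6 states
  z·x·y·(z·y)* = 12 states

12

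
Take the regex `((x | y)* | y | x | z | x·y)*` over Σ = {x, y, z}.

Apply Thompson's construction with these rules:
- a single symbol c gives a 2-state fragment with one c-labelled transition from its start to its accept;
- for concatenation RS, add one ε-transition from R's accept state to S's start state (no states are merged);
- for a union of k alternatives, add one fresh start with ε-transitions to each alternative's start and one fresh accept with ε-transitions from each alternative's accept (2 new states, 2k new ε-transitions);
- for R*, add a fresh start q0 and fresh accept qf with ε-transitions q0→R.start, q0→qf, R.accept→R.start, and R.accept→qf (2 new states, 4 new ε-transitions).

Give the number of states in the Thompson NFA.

Per subexpression:
Each of the 7 symbol leaves contributes a 2-state fragment.
  x | y — 6 states
  (x | y)* — 8 states
  x·y — 4 states
  (x | y)* | y | x | z | x·y — 20 states
  ((x | y)* | y | x | z | x·y)* — 22 states

22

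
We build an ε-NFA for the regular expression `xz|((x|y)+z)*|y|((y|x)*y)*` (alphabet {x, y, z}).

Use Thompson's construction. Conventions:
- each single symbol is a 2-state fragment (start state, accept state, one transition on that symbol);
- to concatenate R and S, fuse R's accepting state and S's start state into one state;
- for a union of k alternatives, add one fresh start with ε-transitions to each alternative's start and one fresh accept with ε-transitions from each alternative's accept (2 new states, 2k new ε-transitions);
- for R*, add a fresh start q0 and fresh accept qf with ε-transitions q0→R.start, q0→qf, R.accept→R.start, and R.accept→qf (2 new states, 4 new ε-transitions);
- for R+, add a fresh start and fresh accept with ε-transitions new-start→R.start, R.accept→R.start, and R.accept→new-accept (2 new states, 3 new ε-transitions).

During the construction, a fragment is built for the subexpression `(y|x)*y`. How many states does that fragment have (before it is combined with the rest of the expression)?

Fragment for `(y|x)*y`:
Each of the 3 symbol leaves contributes a 2-state fragment.
  y|x = 6 states
  (y|x)* = 8 states
  (y|x)*y = 9 states

9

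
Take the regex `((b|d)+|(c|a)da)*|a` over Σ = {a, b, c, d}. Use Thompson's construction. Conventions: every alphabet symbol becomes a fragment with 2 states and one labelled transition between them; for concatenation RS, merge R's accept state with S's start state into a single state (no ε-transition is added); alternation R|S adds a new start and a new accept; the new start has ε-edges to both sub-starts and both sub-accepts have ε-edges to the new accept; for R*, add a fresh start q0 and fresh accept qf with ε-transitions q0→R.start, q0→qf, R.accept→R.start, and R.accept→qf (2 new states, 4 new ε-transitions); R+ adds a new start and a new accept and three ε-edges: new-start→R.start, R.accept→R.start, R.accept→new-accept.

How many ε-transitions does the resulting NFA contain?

23

Recursing over subexpressions:
Each of the 7 symbol leaves contributes 0 ε-transitions.
  b|d — 4 ε-transitions
  (b|d)+ — 7 ε-transitions
  c|a — 4 ε-transitions
  (c|a)da — 4 ε-transitions
  (b|d)+|(c|a)da — 15 ε-transitions
  ((b|d)+|(c|a)da)* — 19 ε-transitions
  ((b|d)+|(c|a)da)*|a — 23 ε-transitions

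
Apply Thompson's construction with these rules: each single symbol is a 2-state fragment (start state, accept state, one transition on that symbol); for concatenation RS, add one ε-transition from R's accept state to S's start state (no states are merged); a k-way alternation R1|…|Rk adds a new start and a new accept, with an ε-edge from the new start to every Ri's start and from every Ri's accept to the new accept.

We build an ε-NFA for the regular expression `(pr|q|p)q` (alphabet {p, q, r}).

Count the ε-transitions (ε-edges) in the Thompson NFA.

Building bottom-up:
Each of the 5 symbol leaves contributes 0 ε-transitions.
  pr — 1 ε-transition
  pr|q|p — 7 ε-transitions
  (pr|q|p)q — 8 ε-transitions

8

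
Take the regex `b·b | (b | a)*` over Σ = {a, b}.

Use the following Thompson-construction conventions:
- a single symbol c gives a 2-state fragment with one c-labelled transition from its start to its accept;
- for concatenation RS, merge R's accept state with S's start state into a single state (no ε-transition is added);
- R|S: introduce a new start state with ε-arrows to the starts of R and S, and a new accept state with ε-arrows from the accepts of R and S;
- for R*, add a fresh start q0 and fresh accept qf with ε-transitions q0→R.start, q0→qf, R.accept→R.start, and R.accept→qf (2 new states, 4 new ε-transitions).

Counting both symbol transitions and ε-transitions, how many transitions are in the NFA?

16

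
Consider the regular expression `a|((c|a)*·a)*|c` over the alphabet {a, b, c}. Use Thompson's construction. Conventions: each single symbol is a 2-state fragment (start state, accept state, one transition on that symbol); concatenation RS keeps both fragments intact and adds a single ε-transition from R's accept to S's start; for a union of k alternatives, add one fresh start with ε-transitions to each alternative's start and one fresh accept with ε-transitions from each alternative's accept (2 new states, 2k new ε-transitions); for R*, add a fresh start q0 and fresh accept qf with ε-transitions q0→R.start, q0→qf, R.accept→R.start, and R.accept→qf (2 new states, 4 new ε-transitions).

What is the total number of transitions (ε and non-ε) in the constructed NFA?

24

Building bottom-up:
Each of the 5 symbol leaves contributes 1 transition (1 symbol, 0 ε).
  c|a : 6 transitions (2 symbol, 4 ε)
  (c|a)* : 10 transitions (2 symbol, 8 ε)
  (c|a)*·a : 12 transitions (3 symbol, 9 ε)
  ((c|a)*·a)* : 16 transitions (3 symbol, 13 ε)
  a|((c|a)*·a)*|c : 24 transitions (5 symbol, 19 ε)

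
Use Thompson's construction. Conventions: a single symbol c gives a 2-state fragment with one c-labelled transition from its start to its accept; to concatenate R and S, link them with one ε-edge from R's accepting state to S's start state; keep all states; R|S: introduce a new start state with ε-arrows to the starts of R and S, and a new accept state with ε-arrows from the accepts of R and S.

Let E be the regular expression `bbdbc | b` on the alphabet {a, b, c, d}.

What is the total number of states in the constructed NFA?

14

Building bottom-up:
Each of the 6 symbol leaves contributes a 2-state fragment.
  bbdbc → 10 states
  bbdbc | b → 14 states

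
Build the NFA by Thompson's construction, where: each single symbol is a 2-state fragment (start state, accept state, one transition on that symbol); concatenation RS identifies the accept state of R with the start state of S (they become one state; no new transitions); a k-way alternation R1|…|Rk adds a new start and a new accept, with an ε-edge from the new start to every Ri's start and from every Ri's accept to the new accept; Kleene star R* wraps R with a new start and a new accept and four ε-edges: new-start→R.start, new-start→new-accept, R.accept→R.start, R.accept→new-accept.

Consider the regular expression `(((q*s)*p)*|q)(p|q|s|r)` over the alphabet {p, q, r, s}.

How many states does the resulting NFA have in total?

Building bottom-up:
Each of the 8 symbol leaves contributes a 2-state fragment.
  q* = 4 states
  q*s = 5 states
  (q*s)* = 7 states
  (q*s)*p = 8 states
  ((q*s)*p)* = 10 states
  ((q*s)*p)*|q = 14 states
  p|q|s|r = 10 states
  (((q*s)*p)*|q)(p|q|s|r) = 23 states

23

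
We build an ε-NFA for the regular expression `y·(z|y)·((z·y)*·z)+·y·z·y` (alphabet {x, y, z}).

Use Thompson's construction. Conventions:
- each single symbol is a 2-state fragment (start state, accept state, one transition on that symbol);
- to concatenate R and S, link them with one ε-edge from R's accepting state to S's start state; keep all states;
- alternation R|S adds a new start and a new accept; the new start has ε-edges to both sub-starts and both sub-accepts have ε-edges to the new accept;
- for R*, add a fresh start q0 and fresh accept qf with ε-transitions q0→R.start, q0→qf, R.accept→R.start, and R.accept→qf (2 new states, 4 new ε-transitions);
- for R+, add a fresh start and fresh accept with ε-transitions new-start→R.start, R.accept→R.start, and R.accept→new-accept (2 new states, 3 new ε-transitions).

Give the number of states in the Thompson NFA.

24

By structural recursion:
Each of the 9 symbol leaves contributes a 2-state fragment.
  z|y : 6 states
  z·y : 4 states
  (z·y)* : 6 states
  (z·y)*·z : 8 states
  ((z·y)*·z)+ : 10 states
  y·(z|y)·((z·y)*·z)+·y·z·y : 24 states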